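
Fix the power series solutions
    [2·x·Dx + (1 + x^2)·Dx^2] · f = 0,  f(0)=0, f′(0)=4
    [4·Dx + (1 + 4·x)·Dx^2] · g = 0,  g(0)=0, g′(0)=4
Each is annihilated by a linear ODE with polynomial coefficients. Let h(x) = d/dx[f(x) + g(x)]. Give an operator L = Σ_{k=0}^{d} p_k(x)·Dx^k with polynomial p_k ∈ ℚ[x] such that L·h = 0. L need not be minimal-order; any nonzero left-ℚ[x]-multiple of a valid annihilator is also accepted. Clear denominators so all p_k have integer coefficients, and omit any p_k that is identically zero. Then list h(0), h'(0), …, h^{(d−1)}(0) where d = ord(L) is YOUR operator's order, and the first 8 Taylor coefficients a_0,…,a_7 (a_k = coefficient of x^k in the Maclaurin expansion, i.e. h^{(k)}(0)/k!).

f: a_k = 0, 4, 0, -4/3, 0, 4/5, 0, -4/7, …
g: a_k = 0, 4, -8, 64/3, -64, 1024/5, -2048/3, 16384/7, …
f+g: L₀ = lclm(L_f,L_g), ord ≤ 2+2.
Derive L from L₀ (diff closure).
L = (-4 - 48·x + 12·x^2 + 16·x^3) + (-17 - 8·x - 45·x^2 + 24·x^3 + 32·x^4)·Dx + (-2 - 7·x + 4·x^2 + x^3 + 6·x^4 + 8·x^5)·Dx^2  (order 2).
h: a_k = 8, -16, 60, -256, 1028, -4096, 16380, -65536, …
ICs: h(0) = 8, h′(0) = -16.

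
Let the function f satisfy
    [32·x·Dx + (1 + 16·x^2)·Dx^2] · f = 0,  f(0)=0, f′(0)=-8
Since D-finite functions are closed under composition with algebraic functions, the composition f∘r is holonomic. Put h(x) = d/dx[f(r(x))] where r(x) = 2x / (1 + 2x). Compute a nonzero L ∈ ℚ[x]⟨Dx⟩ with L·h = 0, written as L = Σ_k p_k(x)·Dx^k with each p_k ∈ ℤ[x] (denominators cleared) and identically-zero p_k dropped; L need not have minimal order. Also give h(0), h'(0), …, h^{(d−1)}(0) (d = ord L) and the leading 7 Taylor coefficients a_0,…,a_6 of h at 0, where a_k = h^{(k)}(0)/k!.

f: a_k = 0, -8, 0, 128/3, 0, -2048/5, 0, …
f∘r: x↦r, Dx↦Dx/r' in L_f ⇒ L₀.
Derive L from L₀ (diff closure).
L = (4 + 136·x) + (1 + 4·x + 68·x^2)·Dx  (order 1).
h: a_k = -16, 64, 832, -7680, -25856, 625664, -744448, …
ICs: h(0) = -16.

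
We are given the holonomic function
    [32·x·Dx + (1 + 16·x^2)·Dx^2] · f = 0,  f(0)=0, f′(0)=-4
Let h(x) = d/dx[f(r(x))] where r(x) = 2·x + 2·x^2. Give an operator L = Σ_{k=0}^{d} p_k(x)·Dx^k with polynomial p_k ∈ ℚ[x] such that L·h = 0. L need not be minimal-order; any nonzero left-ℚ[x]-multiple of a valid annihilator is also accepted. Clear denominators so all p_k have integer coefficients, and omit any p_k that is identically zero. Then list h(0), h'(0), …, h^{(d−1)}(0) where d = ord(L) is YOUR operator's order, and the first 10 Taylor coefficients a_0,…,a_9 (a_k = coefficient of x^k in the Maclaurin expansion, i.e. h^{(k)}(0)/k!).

L = (-2 + 128·x + 512·x^2 + 768·x^3 + 384·x^4) + (1 + 2·x + 64·x^2 + 256·x^3 + 320·x^4 + 128·x^5)·Dx  (order 1).
h: a_k = -8, -16, 512, 2048, -30208, -195584, 1638400, 16252928, -77889536, -1237385216, …
ICs: h(0) = -8.

f: a_k = 0, -4, 0, 64/3, 0, -1024/5, 0, 16384/7, 0, -262144/9, …
Substitute x→r, Dx→(1/r')Dx; clear ⇒ L₀.
Differentiate: ansatz ord ≤ ord L₀ ⇒ L.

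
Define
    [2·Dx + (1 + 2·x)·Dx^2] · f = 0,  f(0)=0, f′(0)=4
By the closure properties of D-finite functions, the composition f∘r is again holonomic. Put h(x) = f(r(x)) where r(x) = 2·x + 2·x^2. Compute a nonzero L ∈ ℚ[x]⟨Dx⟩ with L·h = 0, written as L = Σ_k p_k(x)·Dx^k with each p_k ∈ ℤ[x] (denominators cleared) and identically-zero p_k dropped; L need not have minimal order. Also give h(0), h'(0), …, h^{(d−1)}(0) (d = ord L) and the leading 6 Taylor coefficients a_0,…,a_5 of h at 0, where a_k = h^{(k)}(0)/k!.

L = 2·Dx + (1 + 2·x)·Dx^2  (order 2).
h: a_k = 0, 8, -8, 32/3, -16, 128/5, …
ICs: h(0) = 0, h′(0) = 8.

f: a_k = 0, 4, -4, 16/3, -8, 64/5, …
Change of var in L_f (x↦r) gives L₀.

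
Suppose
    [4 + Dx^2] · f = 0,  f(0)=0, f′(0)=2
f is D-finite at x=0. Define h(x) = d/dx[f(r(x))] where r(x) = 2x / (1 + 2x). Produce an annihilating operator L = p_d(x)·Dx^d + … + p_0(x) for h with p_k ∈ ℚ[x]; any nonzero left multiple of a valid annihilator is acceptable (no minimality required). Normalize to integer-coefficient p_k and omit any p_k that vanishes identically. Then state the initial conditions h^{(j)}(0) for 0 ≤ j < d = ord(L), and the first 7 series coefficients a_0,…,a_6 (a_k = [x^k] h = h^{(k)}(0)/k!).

f: a_k = 0, 2, 0, -4/3, 0, 4/15, 0, …
f∘r: x↦r, Dx↦Dx/r' in L_f ⇒ L₀.
h=h₀': d/dx-closure on L₀ ⇒ L.
L = (40 + 96·x + 96·x^2) + (12 + 72·x + 144·x^2 + 96·x^3)·Dx + (1 + 8·x + 24·x^2 + 32·x^3 + 16·x^4)·Dx^2  (order 2).
h: a_k = 4, -16, 16, 128, -2752/3, 3840, -565504/45, …
ICs: h(0) = 4, h′(0) = -16.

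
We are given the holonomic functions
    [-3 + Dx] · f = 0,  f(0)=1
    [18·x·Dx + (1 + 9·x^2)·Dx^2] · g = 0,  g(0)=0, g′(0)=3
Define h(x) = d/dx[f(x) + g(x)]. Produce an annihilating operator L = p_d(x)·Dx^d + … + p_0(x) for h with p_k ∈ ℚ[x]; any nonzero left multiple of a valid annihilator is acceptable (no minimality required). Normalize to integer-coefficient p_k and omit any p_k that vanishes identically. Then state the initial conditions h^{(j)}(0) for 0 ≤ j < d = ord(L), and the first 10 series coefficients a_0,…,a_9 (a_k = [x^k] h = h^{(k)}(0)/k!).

L = (18 - 108·x - 162·x^2) + (-9 + 27·x + 27·x^2 - 81·x^3)·Dx + (1 + 3·x + 9·x^2 + 27·x^3)·Dx^2  (order 2).
h: a_k = 6, 9, -27/2, 27/2, 2025/8, 243/40, -174717/80, 729/560, 88182027/4480, 729/4480, …
ICs: h(0) = 6, h′(0) = 9.

f: a_k = 1, 3, 9/2, 9/2, 27/8, 81/40, 81/80, 243/560, 729/4480, 243/4480, …
g: a_k = 0, 3, 0, -9, 0, 243/5, 0, -2187/7, 0, 2187, …
L₀ := lclm(L_f,L_g); ord L₀ ≤ 1+2.
h₀' ⇒ L via d/dx closure of L₀.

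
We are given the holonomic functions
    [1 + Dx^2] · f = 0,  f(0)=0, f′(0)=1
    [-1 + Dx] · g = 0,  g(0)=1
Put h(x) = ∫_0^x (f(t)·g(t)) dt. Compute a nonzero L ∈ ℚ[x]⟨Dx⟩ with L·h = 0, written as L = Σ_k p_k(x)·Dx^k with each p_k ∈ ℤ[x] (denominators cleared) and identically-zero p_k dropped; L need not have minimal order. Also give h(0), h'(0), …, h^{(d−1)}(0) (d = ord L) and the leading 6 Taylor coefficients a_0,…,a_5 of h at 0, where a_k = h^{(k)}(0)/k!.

L = 2·Dx - 2·Dx^2 + Dx^3  (order 3).
h: a_k = 0, 0, 1/2, 1/3, 1/12, 0, …
ICs: h(0) = 0, h′(0) = 0, h′′(0) = 1.

f: a_k = 0, 1, 0, -1/6, 0, 1/120, …
g: a_k = 1, 1, 1/2, 1/6, 1/24, 1/120, …
L₀ := L_f ⊗_s L_g (sym. prod.), ord ≤ 2.
h=∫h₀ ⇒ L = L₀·Dx.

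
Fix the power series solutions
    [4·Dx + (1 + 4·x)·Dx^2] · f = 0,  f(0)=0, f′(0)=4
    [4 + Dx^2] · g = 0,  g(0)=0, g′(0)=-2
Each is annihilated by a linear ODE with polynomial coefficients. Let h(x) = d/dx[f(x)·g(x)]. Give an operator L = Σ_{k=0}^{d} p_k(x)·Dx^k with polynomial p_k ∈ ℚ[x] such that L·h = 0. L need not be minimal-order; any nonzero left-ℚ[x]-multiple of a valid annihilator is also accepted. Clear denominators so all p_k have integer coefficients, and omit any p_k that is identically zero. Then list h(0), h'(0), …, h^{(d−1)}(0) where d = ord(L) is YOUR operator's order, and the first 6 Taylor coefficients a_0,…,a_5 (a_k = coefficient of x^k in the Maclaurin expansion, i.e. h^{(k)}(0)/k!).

L = (-832 - 992·x - 5568·x^2 - 12288·x^3 - 2048·x^4 + 24576·x^5 + 16384·x^6) + (-264 - 1568·x - 2560·x^2 + 10240·x^4 + 8192·x^5)·Dx + (-220 - 368·x - 1760·x^2 - 3072·x^3 + 2048·x^4 + 12288·x^5 + 8192·x^6)·Dx^2 + (-66 - 392·x - 640·x^2 + 2560·x^4 + 2048·x^5)·Dx^3 + (-3 - 30·x - 92·x^2 + 640·x^4 + 1536·x^5 + 1024·x^6)·Dx^4  (order 4).
h: a_k = 0, -16, 48, -448/3, 1760/3, -6880/3, …
ICs: h(0) = 0, h′(0) = -16, h′′(0) = 96, h′′′(0) = -896.

f: a_k = 0, 4, -8, 64/3, -64, 1024/5, …
g: a_k = 0, -2, 0, 4/3, 0, -4/15, …
f·g: L₀ = L_f ⊗_s L_g, ord ≤ 2·2.
Differentiate: ansatz ord ≤ ord L₀ ⇒ L.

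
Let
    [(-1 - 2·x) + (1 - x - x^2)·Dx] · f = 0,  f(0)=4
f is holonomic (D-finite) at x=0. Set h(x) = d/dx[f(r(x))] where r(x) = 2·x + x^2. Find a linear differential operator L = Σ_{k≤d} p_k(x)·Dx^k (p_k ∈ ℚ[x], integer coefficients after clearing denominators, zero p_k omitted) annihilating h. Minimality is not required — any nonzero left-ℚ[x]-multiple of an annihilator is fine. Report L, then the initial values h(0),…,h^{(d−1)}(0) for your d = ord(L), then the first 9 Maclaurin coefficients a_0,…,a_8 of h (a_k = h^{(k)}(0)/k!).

L = (9 + 42·x + 105·x^2 + 164·x^3 + 141·x^4 + 60·x^5 + 10·x^6) + (-1 - 3·x + 9·x^2 + 39·x^3 + 55·x^4 + 39·x^5 + 14·x^6 + 2·x^7)·Dx  (order 1).
h: a_k = 8, 72, 384, 1888, 8680, 38280, 164192, 689824, 2852928, …
ICs: h(0) = 8.

f: a_k = 4, 4, 8, 12, 20, 32, 52, 84, 136, …
h₀=f(r): pull back L_f along r ⇒ L₀.
Derive L from L₀ (diff closure).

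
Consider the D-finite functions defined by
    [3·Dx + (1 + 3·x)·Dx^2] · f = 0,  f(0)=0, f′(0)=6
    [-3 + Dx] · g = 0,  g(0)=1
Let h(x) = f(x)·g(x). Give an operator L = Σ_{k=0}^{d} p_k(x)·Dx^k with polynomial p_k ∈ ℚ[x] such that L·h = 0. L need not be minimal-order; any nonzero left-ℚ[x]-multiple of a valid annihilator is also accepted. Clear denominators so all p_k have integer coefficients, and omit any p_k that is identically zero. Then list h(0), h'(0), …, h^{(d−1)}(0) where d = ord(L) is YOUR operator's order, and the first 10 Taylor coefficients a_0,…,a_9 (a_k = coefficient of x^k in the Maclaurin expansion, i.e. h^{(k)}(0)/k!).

f: a_k = 0, 6, -9, 18, -81/2, 486/5, -243, 4374/7, -6561/4, 4374, …
g: a_k = 1, 3, 9/2, 9/2, 27/8, 81/40, 81/80, 243/560, 729/4480, 243/4480, …
Product ⇒ symmetric product L₀, ord ≤ 2.
L = 27·x + (-3 - 18·x)·Dx + (1 + 3·x)·Dx^2  (order 2).
h: a_k = 0, 6, 9, 18, 0, 729/20, -567/8, 5589/28, -21141/40, 458541/320, …
ICs: h(0) = 0, h′(0) = 6.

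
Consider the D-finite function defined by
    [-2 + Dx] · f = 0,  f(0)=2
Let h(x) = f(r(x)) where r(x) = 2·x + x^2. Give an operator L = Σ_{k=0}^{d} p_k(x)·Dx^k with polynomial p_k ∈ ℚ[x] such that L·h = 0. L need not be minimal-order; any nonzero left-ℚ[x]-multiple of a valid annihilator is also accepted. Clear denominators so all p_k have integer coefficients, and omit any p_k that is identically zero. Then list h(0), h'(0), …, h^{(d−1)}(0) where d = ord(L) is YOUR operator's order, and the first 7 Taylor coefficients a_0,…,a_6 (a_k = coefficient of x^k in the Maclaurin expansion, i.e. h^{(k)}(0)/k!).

f: a_k = 2, 4, 4, 8/3, 4/3, 8/15, 8/45, …
Substitute x→r, Dx→(1/r')Dx; clear ⇒ L₀.
L = (-4 - 4·x) + Dx  (order 1).
h: a_k = 2, 8, 20, 112/3, 172/3, 1136/15, 3992/45, …
ICs: h(0) = 2.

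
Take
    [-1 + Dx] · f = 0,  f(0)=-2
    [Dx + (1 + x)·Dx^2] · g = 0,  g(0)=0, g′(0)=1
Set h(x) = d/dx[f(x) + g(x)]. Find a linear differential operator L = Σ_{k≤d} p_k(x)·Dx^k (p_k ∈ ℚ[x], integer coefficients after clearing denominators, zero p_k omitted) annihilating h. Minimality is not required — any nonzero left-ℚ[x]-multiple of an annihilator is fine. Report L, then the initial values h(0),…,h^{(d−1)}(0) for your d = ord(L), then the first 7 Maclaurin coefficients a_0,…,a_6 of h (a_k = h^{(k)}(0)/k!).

L = (-3 - x) + (1 - 2·x - x^2)·Dx + (2 + 3·x + x^2)·Dx^2  (order 2).
h: a_k = -1, -3, 0, -4/3, 11/12, -61/60, 359/360, …
ICs: h(0) = -1, h′(0) = -3.

f: a_k = -2, -2, -1, -1/3, -1/12, -1/60, -1/360, …
g: a_k = 0, 1, -1/2, 1/3, -1/4, 1/5, -1/6, …
L₀ := lclm(L_f,L_g); ord L₀ ≤ 1+2.
h₀' ⇒ L via d/dx closure of L₀.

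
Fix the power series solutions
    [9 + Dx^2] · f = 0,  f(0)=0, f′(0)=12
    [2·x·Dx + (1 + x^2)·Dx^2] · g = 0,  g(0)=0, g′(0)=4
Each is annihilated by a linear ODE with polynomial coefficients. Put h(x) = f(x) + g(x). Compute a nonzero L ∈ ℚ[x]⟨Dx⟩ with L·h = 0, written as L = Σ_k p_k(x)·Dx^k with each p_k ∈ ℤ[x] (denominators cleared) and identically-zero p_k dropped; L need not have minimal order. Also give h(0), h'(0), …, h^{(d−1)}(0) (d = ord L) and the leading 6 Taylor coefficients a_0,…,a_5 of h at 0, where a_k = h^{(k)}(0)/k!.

f: a_k = 0, 12, 0, -18, 0, 81/10, …
g: a_k = 0, 4, 0, -4/3, 0, 4/5, …
L₀ := lclm(L_f,L_g); ord L₀ ≤ 2+2.
L = (-54·x + 540·x^3 + 162·x^5)·Dx + (63 + 279·x^2 + 297·x^4 + 81·x^6)·Dx^2 + (-6·x + 60·x^3 + 18·x^5)·Dx^3 + (7 + 31·x^2 + 33·x^4 + 9·x^6)·Dx^4  (order 4).
h: a_k = 0, 16, 0, -58/3, 0, 89/10, …
ICs: h(0) = 0, h′(0) = 16, h′′(0) = 0, h′′′(0) = -116.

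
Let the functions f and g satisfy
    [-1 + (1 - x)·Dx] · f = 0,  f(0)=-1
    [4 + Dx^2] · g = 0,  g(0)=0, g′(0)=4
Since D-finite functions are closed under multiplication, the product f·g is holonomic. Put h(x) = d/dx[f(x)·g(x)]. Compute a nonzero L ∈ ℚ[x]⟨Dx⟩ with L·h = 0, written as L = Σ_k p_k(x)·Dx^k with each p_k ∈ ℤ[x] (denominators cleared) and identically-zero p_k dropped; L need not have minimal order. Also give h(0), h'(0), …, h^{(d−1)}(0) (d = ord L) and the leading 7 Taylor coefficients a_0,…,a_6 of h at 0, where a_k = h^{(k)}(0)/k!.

f: a_k = -1, -1, -1, -1, -1, -1, -1, …
g: a_k = 0, 4, 0, -8/3, 0, 8/15, 0, …
L₀ := L_f ⊗_s L_g (sym. prod.), ord ≤ 2.
h₀' ⇒ L via d/dx closure of L₀.
L = (2 - 8·x + 4·x^2) + (-2 + 2·x)·Dx + (1 - 2·x + x^2)·Dx^2  (order 2).
h: a_k = -4, -8, -4, -16/3, -28/3, -56/5, -572/45, …
ICs: h(0) = -4, h′(0) = -8.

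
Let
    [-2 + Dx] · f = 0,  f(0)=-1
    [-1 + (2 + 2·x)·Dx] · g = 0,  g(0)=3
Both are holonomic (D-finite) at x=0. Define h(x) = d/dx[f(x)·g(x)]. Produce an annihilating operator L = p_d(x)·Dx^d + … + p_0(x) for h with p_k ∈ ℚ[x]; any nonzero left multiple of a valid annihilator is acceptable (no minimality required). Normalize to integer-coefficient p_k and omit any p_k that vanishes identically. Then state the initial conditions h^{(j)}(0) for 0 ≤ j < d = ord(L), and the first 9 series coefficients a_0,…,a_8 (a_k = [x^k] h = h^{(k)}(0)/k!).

L = (23 + 40·x + 16·x^2) + (-10 - 18·x - 8·x^2)·Dx  (order 1).
h: a_k = -15/2, -69/4, -309/16, -449/32, -1949/256, -1643/512, -36047/30720, -135617/430080, -815221/6881280, …
ICs: h(0) = -15/2.

f: a_k = -1, -2, -2, -4/3, -2/3, -4/15, -4/45, -8/315, -2/315, …
g: a_k = 3, 3/2, -3/8, 3/16, -15/128, 21/256, -63/1024, 99/2048, -1287/32768, …
L₀ := L_f ⊗_s L_g (sym. prod.), ord ≤ 1.
Derive L from L₀ (diff closure).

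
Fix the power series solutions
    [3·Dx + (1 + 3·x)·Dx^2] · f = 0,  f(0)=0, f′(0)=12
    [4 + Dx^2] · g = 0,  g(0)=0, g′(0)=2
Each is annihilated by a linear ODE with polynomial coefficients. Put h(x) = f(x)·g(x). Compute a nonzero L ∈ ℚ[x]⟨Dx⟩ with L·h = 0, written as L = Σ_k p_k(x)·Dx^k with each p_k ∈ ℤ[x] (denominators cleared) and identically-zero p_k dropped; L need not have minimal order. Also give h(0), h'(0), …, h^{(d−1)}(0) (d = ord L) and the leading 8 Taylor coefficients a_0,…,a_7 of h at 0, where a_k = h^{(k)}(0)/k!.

f: a_k = 0, 12, -18, 36, -81, 972/5, -486, 8748/7, …
g: a_k = 0, 2, 0, -4/3, 0, 4/15, 0, -8/315, …
Product ⇒ symmetric product L₀, ord ≤ 4.
L = (-1112 - 1248·x + 7344·x^2 + 27648·x^3 + 20736·x^4) + (-48 + 2160·x + 10368·x^2 + 10368·x^3)·Dx + (-250 + 240·x + 4968·x^2 + 13824·x^3 + 10368·x^4)·Dx^2 + (-12 + 540·x + 2592·x^2 + 2592·x^3)·Dx^3 + (7 + 138·x + 783·x^2 + 1728·x^3 + 1296·x^4)·Dx^4  (order 4).
h: a_k = 0, 0, 24, -36, 56, -138, 344, -4344/5, …
ICs: h(0) = 0, h′(0) = 0, h′′(0) = 48, h′′′(0) = -216.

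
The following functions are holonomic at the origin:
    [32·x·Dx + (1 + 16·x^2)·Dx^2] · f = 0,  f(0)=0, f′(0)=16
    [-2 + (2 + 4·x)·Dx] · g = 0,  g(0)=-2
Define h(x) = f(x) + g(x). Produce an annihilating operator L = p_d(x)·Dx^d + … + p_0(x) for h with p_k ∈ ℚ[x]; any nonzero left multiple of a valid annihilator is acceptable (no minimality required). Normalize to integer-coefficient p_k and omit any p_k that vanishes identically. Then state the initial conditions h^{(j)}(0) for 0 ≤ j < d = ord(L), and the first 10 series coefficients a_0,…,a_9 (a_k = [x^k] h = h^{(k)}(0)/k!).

L = (-32 - 160·x + 1536·x^2 + 1536·x^3)·Dx + (-35 - 128·x + 1312·x^2 + 6144·x^3 + 5376·x^4)·Dx^2 + (-1 + 30·x + 96·x^2 + 576·x^3 + 1792·x^4 + 1536·x^5)·Dx^3  (order 3).
h: a_k = -2, 14, 1, -259/3, 5/4, 16349/20, 21/8, -524519/56, 429/64, 67102429/576, …
ICs: h(0) = -2, h′(0) = 14, h′′(0) = 2.

f: a_k = 0, 16, 0, -256/3, 0, 4096/5, 0, -65536/7, 0, 1048576/9, …
g: a_k = -2, -2, 1, -1, 5/4, -7/4, 21/8, -33/8, 429/64, -715/64, …
L₀ := lclm(L_f,L_g); ord L₀ ≤ 2+1.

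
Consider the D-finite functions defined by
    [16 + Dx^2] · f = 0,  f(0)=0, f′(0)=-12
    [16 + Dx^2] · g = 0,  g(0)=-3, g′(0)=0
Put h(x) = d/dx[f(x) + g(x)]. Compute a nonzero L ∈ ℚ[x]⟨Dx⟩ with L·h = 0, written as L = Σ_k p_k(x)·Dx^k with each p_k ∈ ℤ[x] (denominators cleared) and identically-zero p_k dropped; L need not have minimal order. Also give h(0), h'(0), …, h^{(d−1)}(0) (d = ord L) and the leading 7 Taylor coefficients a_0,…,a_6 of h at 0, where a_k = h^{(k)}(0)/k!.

L = 16 + Dx^2  (order 2).
h: a_k = -12, 48, 96, -128, -128, 512/5, 1024/15, …
ICs: h(0) = -12, h′(0) = 48.

f: a_k = 0, -12, 0, 32, 0, -128/5, 0, …
g: a_k = -3, 0, 24, 0, -32, 0, 256/15, …
h₀=f+g: left-lcm gives L₀, ord ≤ 4.
h₀' ⇒ L via d/dx closure of L₀.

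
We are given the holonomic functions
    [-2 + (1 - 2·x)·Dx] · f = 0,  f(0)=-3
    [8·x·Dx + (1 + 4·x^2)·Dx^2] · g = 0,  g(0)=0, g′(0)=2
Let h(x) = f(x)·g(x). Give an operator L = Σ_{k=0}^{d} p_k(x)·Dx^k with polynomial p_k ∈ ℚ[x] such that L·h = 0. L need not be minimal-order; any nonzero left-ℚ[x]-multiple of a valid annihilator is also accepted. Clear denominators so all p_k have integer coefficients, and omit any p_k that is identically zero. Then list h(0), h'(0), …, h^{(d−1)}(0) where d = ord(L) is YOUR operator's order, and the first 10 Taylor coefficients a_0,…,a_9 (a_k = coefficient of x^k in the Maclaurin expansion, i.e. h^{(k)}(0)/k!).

L = 16·x + (4 - 8·x + 32·x^2)·Dx + (-1 + 2·x - 4·x^2 + 8·x^3)·Dx^2  (order 2).
h: a_k = 0, -6, -12, -16, -32, -416/5, -832/5, -9728/35, -19456/35, -134656/105, …
ICs: h(0) = 0, h′(0) = -6.

f: a_k = -3, -6, -12, -24, -48, -96, -192, -384, -768, -1536, …
g: a_k = 0, 2, 0, -8/3, 0, 32/5, 0, -128/7, 0, 512/9, …
L₀ := L_f ⊗_s L_g (sym. prod.), ord ≤ 2.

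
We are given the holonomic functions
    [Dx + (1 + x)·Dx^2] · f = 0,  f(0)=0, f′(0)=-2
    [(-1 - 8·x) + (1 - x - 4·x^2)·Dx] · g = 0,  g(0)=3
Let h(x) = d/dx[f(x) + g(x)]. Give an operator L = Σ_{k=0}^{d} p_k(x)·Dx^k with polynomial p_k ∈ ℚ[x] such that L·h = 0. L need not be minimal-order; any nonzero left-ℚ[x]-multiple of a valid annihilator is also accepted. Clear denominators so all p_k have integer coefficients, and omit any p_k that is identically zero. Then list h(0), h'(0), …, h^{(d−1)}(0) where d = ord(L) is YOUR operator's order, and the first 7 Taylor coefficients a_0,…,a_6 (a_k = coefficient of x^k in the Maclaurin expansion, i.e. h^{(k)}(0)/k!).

L = (-74 - 562·x - 1120·x^2 - 1728·x^3 - 768·x^4) + (-52 - 576·x - 1636·x^2 - 3264·x^3 - 3488·x^4 - 1280·x^5)·Dx + (11 + 41·x + 53·x^2 - 185·x^3 - 704·x^4 - 752·x^5 - 256·x^6)·Dx^2  (order 2).
h: a_k = 1, 32, 79, 350, 973, 3260, 9259, …
ICs: h(0) = 1, h′(0) = 32.

f: a_k = 0, -2, 1, -2/3, 1/2, -2/5, 1/3, …
g: a_k = 3, 3, 15, 27, 87, 195, 543, …
f+g: L₀ = lclm(L_f,L_g), ord ≤ 2+1.
h₀' ⇒ L via d/dx closure of L₀.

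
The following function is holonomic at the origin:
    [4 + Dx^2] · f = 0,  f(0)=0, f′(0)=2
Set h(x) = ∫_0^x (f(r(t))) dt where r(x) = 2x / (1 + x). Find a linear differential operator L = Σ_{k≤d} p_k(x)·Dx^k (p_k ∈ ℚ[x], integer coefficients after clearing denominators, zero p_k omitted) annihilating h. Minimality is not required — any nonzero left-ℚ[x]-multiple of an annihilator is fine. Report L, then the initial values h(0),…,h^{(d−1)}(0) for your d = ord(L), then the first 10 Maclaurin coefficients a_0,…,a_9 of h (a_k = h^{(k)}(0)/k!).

f: a_k = 0, 2, 0, -4/3, 0, 4/15, 0, -8/315, 0, 4/2835, …
L₀ from L_f via x↦r, Dx↦r'^{-1}Dx.
Integrate: L := L₀·Dx.
L = 16·Dx + (2 + 6·x + 6·x^2 + 2·x^3)·Dx^2 + (1 + 4·x + 6·x^2 + 4·x^3 + x^4)·Dx^3  (order 3).
h: a_k = 0, 0, 2, -4/3, -5/3, 28/5, -386/45, 60/7, -2461/630, -2516/405, …
ICs: h(0) = 0, h′(0) = 0, h′′(0) = 4.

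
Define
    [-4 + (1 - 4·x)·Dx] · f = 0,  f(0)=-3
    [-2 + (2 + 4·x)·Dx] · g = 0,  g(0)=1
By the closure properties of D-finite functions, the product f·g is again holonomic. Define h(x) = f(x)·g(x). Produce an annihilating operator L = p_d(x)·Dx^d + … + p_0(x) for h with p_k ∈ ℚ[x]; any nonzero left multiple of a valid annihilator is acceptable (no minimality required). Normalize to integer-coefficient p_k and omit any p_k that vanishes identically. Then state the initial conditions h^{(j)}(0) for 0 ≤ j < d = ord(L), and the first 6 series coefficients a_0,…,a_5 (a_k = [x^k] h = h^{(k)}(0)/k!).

f: a_k = -3, -12, -48, -192, -768, -3072, …
g: a_k = 1, 1, -1/2, 1/2, -5/8, 7/8, …
Product ⇒ symmetric product L₀, ord ≤ 1.
L = (5 + 4·x) + (-1 + 2·x + 8·x^2)·Dx  (order 1).
h: a_k = -3, -15, -117/2, -471/2, -7521/8, -30105/8, …
ICs: h(0) = -3.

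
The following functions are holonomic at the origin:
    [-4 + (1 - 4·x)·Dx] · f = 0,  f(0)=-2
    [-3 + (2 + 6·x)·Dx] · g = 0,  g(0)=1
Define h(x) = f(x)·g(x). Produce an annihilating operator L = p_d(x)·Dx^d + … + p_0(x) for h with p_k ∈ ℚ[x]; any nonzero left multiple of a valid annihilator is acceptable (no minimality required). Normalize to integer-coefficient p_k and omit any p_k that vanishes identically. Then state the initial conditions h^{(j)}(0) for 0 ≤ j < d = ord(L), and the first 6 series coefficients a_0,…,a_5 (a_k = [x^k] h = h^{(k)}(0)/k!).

L = (11 + 12·x) + (-2 + 2·x + 24·x^2)·Dx  (order 1).
h: a_k = -2, -11, -167/4, -1363/8, -43211/64, -347389/128, …
ICs: h(0) = -2.

f: a_k = -2, -8, -32, -128, -512, -2048, …
g: a_k = 1, 3/2, -9/8, 27/16, -405/128, 1701/256, …
L₀ := L_f ⊗_s L_g (sym. prod.), ord ≤ 1.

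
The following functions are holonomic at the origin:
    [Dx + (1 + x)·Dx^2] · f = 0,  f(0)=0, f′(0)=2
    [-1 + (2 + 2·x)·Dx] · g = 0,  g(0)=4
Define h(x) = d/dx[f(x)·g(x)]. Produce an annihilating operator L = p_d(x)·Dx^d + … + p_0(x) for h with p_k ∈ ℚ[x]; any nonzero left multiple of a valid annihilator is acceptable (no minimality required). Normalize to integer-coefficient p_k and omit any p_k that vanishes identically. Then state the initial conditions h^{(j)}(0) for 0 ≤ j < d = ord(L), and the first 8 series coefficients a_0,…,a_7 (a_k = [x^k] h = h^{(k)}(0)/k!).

L = 1 + (8 + 8·x)·Dx + (4 + 8·x + 4·x^2)·Dx^2  (order 2).
h: a_k = 8, 0, -1, 4/3, -71/48, 31/20, -3043/1920, 2689/1680, …
ICs: h(0) = 8, h′(0) = 0.

f: a_k = 0, 2, -1, 2/3, -1/2, 2/5, -1/3, 2/7, …
g: a_k = 4, 2, -1/2, 1/4, -5/32, 7/64, -21/256, 33/512, …
f·g: L₀ = L_f ⊗_s L_g, ord ≤ 2·1.
Derive L from L₀ (diff closure).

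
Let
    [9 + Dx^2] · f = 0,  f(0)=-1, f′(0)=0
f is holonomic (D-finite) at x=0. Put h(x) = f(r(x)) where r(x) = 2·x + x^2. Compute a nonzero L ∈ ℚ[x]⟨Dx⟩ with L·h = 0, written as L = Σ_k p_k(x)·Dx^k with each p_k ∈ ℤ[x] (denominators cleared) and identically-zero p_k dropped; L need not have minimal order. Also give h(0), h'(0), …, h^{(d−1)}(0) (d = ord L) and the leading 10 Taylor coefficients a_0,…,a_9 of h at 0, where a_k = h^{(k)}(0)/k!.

f: a_k = -1, 0, 9/2, 0, -27/8, 0, 81/80, 0, -729/4480, 0, …
L₀ from L_f via x↦r, Dx↦r'^{-1}Dx.
L = (36 + 108·x + 108·x^2 + 36·x^3) - Dx + (1 + x)·Dx^2  (order 2).
h: a_k = -1, 0, 18, 18, -99/2, -108, -81/5, 837/5, 55431/280, -162/35, …
ICs: h(0) = -1, h′(0) = 0.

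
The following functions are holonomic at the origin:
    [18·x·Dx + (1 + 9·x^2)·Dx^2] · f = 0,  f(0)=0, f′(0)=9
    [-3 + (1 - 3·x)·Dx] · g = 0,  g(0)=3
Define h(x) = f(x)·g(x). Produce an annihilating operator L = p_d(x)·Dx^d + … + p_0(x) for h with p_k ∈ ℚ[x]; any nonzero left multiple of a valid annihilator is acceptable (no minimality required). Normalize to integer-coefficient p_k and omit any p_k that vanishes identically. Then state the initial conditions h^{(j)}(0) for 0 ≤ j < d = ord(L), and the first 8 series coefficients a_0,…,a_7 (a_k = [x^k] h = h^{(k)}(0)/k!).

f: a_k = 0, 9, 0, -27, 0, 729/5, 0, -6561/7, …
g: a_k = 3, 9, 27, 81, 243, 729, 2187, 6561, …
f·g: L₀ = L_f ⊗_s L_g, ord ≤ 2·1.
L = 54·x + (6 - 18·x + 108·x^2)·Dx + (-1 + 3·x - 9·x^2 + 27·x^3)·Dx^2  (order 2).
h: a_k = 0, 27, 81, 162, 486, 9477/5, 28431/5, 498636/35, …
ICs: h(0) = 0, h′(0) = 27.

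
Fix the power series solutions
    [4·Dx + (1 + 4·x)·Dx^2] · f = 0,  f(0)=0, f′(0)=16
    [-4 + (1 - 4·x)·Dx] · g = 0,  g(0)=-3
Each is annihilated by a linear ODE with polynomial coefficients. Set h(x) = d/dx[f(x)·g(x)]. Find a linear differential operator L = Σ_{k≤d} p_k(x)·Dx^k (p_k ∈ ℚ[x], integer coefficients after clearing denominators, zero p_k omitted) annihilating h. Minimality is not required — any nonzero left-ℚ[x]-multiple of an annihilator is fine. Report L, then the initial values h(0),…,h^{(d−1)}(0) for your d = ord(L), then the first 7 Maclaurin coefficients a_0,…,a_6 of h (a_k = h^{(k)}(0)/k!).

L = 64 + (4 + 80·x)·Dx + (-1 + 16·x^2)·Dx^2  (order 2).
h: a_k = -48, -192, -1920, -7168, -48128, -909312/5, -5226496/5, …
ICs: h(0) = -48, h′(0) = -192.

f: a_k = 0, 16, -32, 256/3, -256, 4096/5, -8192/3, …
g: a_k = -3, -12, -48, -192, -768, -3072, -12288, …
Product ⇒ symmetric product L₀, ord ≤ 2.
h=h₀': d/dx-closure on L₀ ⇒ L.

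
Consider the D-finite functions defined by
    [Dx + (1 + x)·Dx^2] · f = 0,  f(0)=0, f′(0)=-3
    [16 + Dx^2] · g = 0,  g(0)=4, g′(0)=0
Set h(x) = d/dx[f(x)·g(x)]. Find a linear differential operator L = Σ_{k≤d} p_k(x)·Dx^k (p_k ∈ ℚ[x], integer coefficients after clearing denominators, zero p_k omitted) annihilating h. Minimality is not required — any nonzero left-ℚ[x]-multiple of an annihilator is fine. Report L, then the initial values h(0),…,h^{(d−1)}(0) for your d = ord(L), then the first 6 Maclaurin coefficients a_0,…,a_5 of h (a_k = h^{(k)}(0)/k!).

L = (96160 + 647168·x + 1757184·x^2 + 2482176·x^3 + 1931264·x^4 + 786432·x^5 + 131072·x^6) + (13728 + 74144·x + 156160·x^2 + 161280·x^3 + 81920·x^4 + 16384·x^5)·Dx + (13546 + 87008·x + 228848·x^2 + 316416·x^3 + 242944·x^4 + 98304·x^5 + 16384·x^6)·Dx^2 + (858 + 4634·x + 9760·x^2 + 10080·x^3 + 5120·x^4 + 1024·x^5)·Dx^3 + (471 + 2910·x + 7439·x^2 + 10080·x^3 + 7640·x^4 + 3072·x^5 + 512·x^6)·Dx^4  (order 4).
h: a_k = -12, 12, 276, -180, -492, 252, …
ICs: h(0) = -12, h′(0) = 12, h′′(0) = 552, h′′′(0) = -1080.

f: a_k = 0, -3, 3/2, -1, 3/4, -3/5, …
g: a_k = 4, 0, -32, 0, 128/3, 0, …
f·g: L₀ = L_f ⊗_s L_g, ord ≤ 2·2.
Derive L from L₀ (diff closure).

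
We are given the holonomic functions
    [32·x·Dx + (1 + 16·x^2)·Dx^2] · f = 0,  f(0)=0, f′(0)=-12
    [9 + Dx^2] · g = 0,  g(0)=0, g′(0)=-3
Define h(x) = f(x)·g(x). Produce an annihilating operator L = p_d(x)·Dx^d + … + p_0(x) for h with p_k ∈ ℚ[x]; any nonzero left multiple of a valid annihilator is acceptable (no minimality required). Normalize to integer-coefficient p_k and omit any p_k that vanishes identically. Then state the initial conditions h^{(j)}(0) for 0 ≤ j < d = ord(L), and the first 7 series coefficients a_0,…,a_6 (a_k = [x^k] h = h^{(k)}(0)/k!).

L = (16425 + 696384·x^2 + 2778624·x^4 + 11943936·x^6 + 47775744·x^8) + (23616·x + 543744·x^3 + 3981312·x^5 + 21233664·x^7)·Dx + (2050 + 87168·x^2 + 470016·x^4 + 2654208·x^6 + 10616832·x^8)·Dx^2 + (2624·x + 60416·x^3 + 442368·x^5 + 2359296·x^7)·Dx^3 + (25 + 1088·x^2 + 17920·x^4 + 147456·x^6 + 589824·x^8)·Dx^4  (order 4).
h: a_k = 0, 0, 36, 0, -246, 0, 4311/2, …
ICs: h(0) = 0, h′(0) = 0, h′′(0) = 72, h′′′(0) = 0.

f: a_k = 0, -12, 0, 64, 0, -3072/5, 0, …
g: a_k = 0, -3, 0, 9/2, 0, -81/40, 0, …
h₀=f·g: eliminate ⇒ L₀, order ≤ 2·2.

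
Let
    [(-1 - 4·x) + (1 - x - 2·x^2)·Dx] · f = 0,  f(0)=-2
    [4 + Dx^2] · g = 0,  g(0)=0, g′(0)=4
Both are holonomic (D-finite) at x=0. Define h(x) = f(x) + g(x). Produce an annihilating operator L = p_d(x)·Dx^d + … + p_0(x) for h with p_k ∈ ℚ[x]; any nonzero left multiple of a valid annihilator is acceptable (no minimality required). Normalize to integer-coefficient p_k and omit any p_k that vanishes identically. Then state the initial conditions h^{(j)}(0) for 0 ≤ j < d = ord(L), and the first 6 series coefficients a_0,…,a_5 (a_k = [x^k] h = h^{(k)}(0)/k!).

L = (68 + 304·x + 200·x^2 + 320·x^3 + 160·x^4 + 128·x^5) + (-20 + 12·x + 24·x^2 + 8·x^3 + 48·x^4 + 96·x^5 + 64·x^6)·Dx + (17 + 76·x + 50·x^2 + 80·x^3 + 40·x^4 + 32·x^5)·Dx^2 + (-5 + 3·x + 6·x^2 + 2·x^3 + 12·x^4 + 24·x^5 + 16·x^6)·Dx^3  (order 3).
h: a_k = -2, 2, -6, -38/3, -22, -622/15, …
ICs: h(0) = -2, h′(0) = 2, h′′(0) = -12.

f: a_k = -2, -2, -6, -10, -22, -42, …
g: a_k = 0, 4, 0, -8/3, 0, 8/15, …
h₀=f+g: left-lcm gives L₀, ord ≤ 3.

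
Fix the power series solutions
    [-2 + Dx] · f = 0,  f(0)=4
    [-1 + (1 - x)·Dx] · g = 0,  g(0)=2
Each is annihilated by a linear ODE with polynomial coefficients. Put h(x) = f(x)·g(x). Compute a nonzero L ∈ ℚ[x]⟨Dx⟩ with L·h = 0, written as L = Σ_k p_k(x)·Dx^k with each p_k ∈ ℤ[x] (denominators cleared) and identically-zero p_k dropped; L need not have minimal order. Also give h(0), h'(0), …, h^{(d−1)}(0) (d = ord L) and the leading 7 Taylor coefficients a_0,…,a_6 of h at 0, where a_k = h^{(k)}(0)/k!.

f: a_k = 4, 8, 8, 16/3, 8/3, 16/15, 16/45, …
g: a_k = 2, 2, 2, 2, 2, 2, 2, …
f·g: L₀ = L_f ⊗_s L_g, ord ≤ 1·1.
L = (3 - 2·x) + (-1 + x)·Dx  (order 1).
h: a_k = 8, 24, 40, 152/3, 56, 872/15, 2648/45, …
ICs: h(0) = 8.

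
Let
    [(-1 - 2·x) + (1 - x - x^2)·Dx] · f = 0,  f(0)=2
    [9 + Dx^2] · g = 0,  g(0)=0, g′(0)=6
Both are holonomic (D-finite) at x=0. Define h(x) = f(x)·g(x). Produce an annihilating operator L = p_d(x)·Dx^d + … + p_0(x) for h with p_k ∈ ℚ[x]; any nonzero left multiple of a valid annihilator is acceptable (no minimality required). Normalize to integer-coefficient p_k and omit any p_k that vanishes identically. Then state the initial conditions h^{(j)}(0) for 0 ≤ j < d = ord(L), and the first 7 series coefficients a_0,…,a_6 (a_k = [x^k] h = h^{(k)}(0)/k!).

L = (-7 + 9·x + 9·x^2) + (2 + 4·x)·Dx + (-1 + x + x^2)·Dx^2  (order 2).
h: a_k = 0, 12, 12, 6, 18, 321/10, 501/10, …
ICs: h(0) = 0, h′(0) = 12.

f: a_k = 2, 2, 4, 6, 10, 16, 26, …
g: a_k = 0, 6, 0, -9, 0, 81/20, 0, …
Sym-product of L_f,L_g gives L₀ (≤ ord 2).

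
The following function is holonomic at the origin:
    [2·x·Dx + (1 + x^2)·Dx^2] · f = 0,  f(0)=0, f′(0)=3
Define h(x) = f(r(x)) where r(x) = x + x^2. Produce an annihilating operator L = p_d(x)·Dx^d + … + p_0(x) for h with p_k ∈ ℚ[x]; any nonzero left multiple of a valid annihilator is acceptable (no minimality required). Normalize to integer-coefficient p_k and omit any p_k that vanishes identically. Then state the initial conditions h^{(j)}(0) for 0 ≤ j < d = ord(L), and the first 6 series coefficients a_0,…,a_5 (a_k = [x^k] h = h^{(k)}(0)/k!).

L = (-2 + 2·x + 8·x^2 + 12·x^3 + 6·x^4)·Dx + (1 + 2·x + x^2 + 4·x^3 + 5·x^4 + 2·x^5)·Dx^2  (order 2).
h: a_k = 0, 3, 3, -1, -3, -12/5, …
ICs: h(0) = 0, h′(0) = 3.

f: a_k = 0, 3, 0, -1, 0, 3/5, …
h₀=f(r): pull back L_f along r ⇒ L₀.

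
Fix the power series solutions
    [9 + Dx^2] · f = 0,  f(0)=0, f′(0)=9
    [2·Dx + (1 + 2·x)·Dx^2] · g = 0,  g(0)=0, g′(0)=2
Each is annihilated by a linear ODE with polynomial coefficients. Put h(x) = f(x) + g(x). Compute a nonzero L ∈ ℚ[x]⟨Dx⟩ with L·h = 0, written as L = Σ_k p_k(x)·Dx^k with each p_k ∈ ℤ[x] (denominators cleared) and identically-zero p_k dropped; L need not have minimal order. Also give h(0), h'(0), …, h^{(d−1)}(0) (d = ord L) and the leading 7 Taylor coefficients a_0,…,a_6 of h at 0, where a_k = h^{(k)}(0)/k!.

L = (594 + 648·x + 648·x^2)·Dx + (153 + 630·x + 972·x^2 + 648·x^3)·Dx^2 + (66 + 72·x + 72·x^2)·Dx^3 + (17 + 70·x + 108·x^2 + 72·x^3)·Dx^4  (order 4).
h: a_k = 0, 11, -2, -65/6, -4, 499/40, -32/3, …
ICs: h(0) = 0, h′(0) = 11, h′′(0) = -4, h′′′(0) = -65.

f: a_k = 0, 9, 0, -27/2, 0, 243/40, 0, …
g: a_k = 0, 2, -2, 8/3, -4, 32/5, -32/3, …
Weyl lclm of L_f,L_g ⇒ L₀ (ord ≤ 4).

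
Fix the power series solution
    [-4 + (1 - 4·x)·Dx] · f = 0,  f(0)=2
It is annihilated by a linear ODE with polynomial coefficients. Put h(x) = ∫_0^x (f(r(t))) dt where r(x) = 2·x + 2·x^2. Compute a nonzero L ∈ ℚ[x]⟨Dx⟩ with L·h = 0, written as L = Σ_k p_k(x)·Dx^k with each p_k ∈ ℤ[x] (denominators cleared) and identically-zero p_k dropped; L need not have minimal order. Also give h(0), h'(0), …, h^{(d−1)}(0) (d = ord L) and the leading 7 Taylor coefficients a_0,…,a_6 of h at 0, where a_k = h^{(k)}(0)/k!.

L = (8 + 16·x)·Dx + (-1 + 8·x + 8·x^2)·Dx^2  (order 2).
h: a_k = 0, 2, 8, 48, 320, 11392/5, 16896, …
ICs: h(0) = 0, h′(0) = 2.

f: a_k = 2, 8, 32, 128, 512, 2048, 8192, …
Change of var in L_f (x↦r) gives L₀.
h=∫h₀ ⇒ L = L₀·Dx.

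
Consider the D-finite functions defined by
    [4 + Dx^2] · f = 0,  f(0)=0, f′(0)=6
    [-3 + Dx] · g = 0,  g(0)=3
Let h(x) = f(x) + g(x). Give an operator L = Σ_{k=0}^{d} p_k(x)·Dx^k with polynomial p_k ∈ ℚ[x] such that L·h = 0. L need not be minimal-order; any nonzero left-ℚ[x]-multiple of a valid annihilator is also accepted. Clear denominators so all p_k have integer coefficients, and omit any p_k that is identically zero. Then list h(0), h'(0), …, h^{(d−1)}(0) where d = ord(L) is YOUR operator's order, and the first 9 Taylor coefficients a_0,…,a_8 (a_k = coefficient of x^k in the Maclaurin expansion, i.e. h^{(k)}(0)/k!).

L = -12 + 4·Dx - 3·Dx^2 + Dx^3  (order 3).
h: a_k = 3, 15, 27/2, 19/2, 81/8, 55/8, 243/80, 2059/1680, 2187/4480, …
ICs: h(0) = 3, h′(0) = 15, h′′(0) = 27.

f: a_k = 0, 6, 0, -4, 0, 4/5, 0, -8/105, 0, …
g: a_k = 3, 9, 27/2, 27/2, 81/8, 243/40, 243/80, 729/560, 2187/4480, …
Weyl lclm of L_f,L_g ⇒ L₀ (ord ≤ 3).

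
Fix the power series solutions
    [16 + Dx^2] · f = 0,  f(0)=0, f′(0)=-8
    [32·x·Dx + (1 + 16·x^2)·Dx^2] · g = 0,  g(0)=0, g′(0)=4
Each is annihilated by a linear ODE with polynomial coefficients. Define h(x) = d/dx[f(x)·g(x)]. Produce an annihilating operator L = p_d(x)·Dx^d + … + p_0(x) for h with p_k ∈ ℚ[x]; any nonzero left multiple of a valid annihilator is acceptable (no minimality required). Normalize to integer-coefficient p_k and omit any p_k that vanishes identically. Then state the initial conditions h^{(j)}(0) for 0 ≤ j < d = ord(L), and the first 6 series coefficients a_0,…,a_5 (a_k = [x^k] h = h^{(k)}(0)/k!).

f: a_k = 0, -8, 0, 64/3, 0, -256/15, …
g: a_k = 0, 4, 0, -64/3, 0, 1024/5, …
h₀=f·g: eliminate ⇒ L₀, order ≤ 2·2.
Differentiate: ansatz ord ≤ ord L₀ ⇒ L.
L = (14080 + 602112·x^2 + 15106048·x^4 + 50331648·x^6 + 100663296·x^8 + 268435456·x^10 + 2147483648·x^12) + (8704·x + 581632·x^3 + 9175040·x^5 + 41943040·x^7 + 167772160·x^9 + 536870912·x^11)·Dx + (960 + 43520·x^2 + 1093632·x^4 + 4849664·x^6 + 16777216·x^8 + 67108864·x^10 + 268435456·x^12)·Dx^2 + (544·x + 36352·x^3 + 573440·x^5 + 2621440·x^7 + 10485760·x^9 + 33554432·x^11)·Dx^3 + (5 + 368·x^2 + 9344·x^4 + 106496·x^6 + 655360·x^8 + 3145728·x^10 + 8388608·x^12)·Dx^4  (order 4).
h: a_k = 0, -64, 0, 1024, 0, -38912/3, …
ICs: h(0) = 0, h′(0) = -64, h′′(0) = 0, h′′′(0) = 6144.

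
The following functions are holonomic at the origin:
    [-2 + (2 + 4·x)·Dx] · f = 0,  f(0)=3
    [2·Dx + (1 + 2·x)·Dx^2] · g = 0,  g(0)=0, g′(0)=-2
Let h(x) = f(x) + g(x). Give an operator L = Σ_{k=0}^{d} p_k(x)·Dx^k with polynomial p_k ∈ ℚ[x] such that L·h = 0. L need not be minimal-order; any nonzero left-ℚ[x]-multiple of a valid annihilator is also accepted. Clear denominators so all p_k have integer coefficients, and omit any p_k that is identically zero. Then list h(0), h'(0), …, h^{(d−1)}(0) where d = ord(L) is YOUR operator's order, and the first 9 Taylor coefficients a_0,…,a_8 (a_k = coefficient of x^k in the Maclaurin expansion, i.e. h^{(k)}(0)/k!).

L = 2·Dx + (5 + 10·x)·Dx^2 + (1 + 4·x + 4·x^2)·Dx^3  (order 3).
h: a_k = 3, 1, 1/2, -7/6, 17/8, -151/40, 323/48, -1355/112, 2809/128, …
ICs: h(0) = 3, h′(0) = 1, h′′(0) = 1.

f: a_k = 3, 3, -3/2, 3/2, -15/8, 21/8, -63/16, 99/16, -1287/128, …
g: a_k = 0, -2, 2, -8/3, 4, -32/5, 32/3, -128/7, 32, …
h₀=f+g: left-lcm gives L₀, ord ≤ 3.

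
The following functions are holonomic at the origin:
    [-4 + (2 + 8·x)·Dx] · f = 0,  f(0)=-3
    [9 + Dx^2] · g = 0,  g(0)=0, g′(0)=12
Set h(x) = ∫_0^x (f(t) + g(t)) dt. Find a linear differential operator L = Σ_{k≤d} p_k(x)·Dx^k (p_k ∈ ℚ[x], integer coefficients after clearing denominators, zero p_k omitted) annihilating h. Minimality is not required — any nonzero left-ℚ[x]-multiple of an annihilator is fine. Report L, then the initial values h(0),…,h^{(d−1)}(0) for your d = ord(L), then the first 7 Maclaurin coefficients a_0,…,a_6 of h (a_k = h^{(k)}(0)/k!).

L = (-378 - 1296·x - 2592·x^2)·Dx + (45 + 828·x + 3888·x^2 + 5184·x^3)·Dx^2 + (-42 - 144·x - 288·x^2)·Dx^3 + (5 + 92·x + 432·x^2 + 576·x^3)·Dx^4  (order 4).
h: a_k = 0, -3, 3, 2, -15/2, 6, -253/20, …
ICs: h(0) = 0, h′(0) = -3, h′′(0) = 6, h′′′(0) = 12.

f: a_k = -3, -6, 6, -12, 30, -84, 252, …
g: a_k = 0, 12, 0, -18, 0, 81/10, 0, …
Weyl lclm of L_f,L_g ⇒ L₀ (ord ≤ 3).
∫: right-multiply L₀ by Dx.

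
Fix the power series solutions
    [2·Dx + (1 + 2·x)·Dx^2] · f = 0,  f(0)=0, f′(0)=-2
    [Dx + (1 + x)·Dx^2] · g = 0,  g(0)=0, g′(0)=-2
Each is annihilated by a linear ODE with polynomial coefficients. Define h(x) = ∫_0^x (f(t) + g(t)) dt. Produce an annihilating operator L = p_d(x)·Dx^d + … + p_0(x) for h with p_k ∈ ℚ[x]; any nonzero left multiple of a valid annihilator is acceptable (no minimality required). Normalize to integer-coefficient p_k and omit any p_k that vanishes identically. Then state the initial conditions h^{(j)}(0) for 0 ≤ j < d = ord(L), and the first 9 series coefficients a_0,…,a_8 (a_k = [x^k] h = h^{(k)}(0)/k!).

f: a_k = 0, -2, 2, -8/3, 4, -32/5, 32/3, -128/7, 32, …
g: a_k = 0, -2, 1, -2/3, 1/2, -2/5, 1/3, -2/7, 1/4, …
Sum ⇒ L₀ = lclm(L_f,L_g) in ℚ(x)⟨Dx⟩.
∫: right-multiply L₀ by Dx.
L = 4·Dx^2 + (6 + 8·x)·Dx^3 + (1 + 3·x + 2·x^2)·Dx^4  (order 4).
h: a_k = 0, 0, -2, 1, -5/6, 9/10, -17/15, 11/7, -65/28, …
ICs: h(0) = 0, h′(0) = 0, h′′(0) = -4, h′′′(0) = 6.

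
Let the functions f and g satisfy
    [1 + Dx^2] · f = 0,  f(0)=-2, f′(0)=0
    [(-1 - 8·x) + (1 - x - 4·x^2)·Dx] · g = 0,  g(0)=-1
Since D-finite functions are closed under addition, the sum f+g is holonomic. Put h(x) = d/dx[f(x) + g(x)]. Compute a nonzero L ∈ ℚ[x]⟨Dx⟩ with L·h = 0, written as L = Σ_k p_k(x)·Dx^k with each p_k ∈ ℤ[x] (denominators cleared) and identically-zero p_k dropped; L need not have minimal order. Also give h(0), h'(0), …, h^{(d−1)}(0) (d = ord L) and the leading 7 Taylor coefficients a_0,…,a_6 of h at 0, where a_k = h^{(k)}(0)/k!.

L = (706 + 4324·x + 19178·x^2 + 15080·x^3 + 30400·x^4 + 1152·x^5 + 1536·x^6) + (-55 - 431·x + 153·x^2 + 1009·x^3 + 3620·x^4 + 5904·x^5 + 448·x^6 + 512·x^7)·Dx + (706 + 4324·x + 19178·x^2 + 15080·x^3 + 30400·x^4 + 1152·x^5 + 1536·x^6)·Dx^2 + (-55 - 431·x + 153·x^2 + 1009·x^3 + 3620·x^4 + 5904·x^5 + 448·x^6 + 512·x^7)·Dx^3  (order 3).
h: a_k = -1, -8, -27, -349/3, -325, -65159/60, -3087, …
ICs: h(0) = -1, h′(0) = -8, h′′(0) = -54.

f: a_k = -2, 0, 1, 0, -1/12, 0, 1/360, …
g: a_k = -1, -1, -5, -9, -29, -65, -181, …
L₀ := lclm(L_f,L_g); ord L₀ ≤ 2+1.
Derive L from L₀ (diff closure).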